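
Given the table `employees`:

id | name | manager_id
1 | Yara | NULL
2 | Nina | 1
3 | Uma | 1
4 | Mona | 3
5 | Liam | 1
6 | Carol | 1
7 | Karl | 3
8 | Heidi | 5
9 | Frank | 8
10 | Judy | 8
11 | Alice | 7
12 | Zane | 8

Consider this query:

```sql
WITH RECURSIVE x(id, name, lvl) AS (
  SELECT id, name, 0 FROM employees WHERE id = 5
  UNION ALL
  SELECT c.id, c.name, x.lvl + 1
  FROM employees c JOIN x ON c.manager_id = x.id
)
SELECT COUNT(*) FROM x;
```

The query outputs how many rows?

Base: id=5 (Liam) at lvl 0.
Iteration 1: rows with manager_id in {5} -> Heidi (id 8, lvl 1).
Iteration 2: rows with manager_id in {8} -> Frank (id 9, lvl 2), Judy (id 10, lvl 2), Zane (id 12, lvl 2).
Iteration 3: no rows with manager_id in {9,10,12}; recursion stops.
Total rows emitted: 5.

5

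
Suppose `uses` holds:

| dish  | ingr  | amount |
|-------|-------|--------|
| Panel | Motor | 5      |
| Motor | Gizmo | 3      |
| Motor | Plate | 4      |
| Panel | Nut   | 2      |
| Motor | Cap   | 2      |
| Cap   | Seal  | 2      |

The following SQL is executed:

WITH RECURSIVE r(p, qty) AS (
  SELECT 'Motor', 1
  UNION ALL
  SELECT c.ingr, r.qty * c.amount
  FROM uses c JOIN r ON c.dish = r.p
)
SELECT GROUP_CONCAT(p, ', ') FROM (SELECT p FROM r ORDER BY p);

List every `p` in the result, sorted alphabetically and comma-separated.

Cap, Gizmo, Motor, Plate, Seal

Base: (Motor, qty=1).
Iteration 1: components of {Motor} -> Cap = 1*2 = 2, Gizmo = 1*3 = 3, Plate = 1*4 = 4.
Iteration 2: components of {Cap,Gizmo,Plate} -> Seal = 2*2 = 4.
Iteration 3: no further components; recursion stops.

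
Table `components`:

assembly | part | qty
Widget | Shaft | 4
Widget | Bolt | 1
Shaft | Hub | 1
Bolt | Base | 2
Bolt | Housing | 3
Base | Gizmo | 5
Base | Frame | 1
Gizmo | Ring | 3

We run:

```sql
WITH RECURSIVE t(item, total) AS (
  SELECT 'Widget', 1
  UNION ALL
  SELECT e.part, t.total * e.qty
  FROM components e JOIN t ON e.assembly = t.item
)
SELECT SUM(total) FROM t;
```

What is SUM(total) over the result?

Base: (Widget, total=1).
Iteration 1: components of {Widget} -> Bolt = 1*1 = 1, Shaft = 1*4 = 4.
Iteration 2: components of {Bolt,Shaft} -> Base = 1*2 = 2, Housing = 1*3 = 3, Hub = 4*1 = 4.
Iteration 3: components of {Base,Housing,Hub} -> Frame = 2*1 = 2, Gizmo = 2*5 = 10.
Iteration 4: components of {Frame,Gizmo} -> Ring = 10*3 = 30.
Iteration 5: no further components; recursion stops.
SUM(total) = 1 + 4 + 1 + 4 + 2 + 3 + 10 + 2 + 30 = 57.

57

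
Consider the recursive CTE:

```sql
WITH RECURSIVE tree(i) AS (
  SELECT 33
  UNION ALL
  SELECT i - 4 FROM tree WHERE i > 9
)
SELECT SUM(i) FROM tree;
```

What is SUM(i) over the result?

Base: i=33.
Iteration 1: 33 > 9 holds -> i = 33 - 4 = 29.
Iteration 2: 29 > 9 holds -> i = 29 - 4 = 25.
Iteration 3: 25 > 9 holds -> i = 25 - 4 = 21.
Iteration 4: 21 > 9 holds -> i = 21 - 4 = 17.
Iteration 5: 17 > 9 holds -> i = 17 - 4 = 13.
Iteration 6: 13 > 9 holds -> i = 13 - 4 = 9.
Iteration 7: 9 > 9 fails; recursion stops.
SUM(i) = 33 + 29 + 25 + 21 + 17 + 13 + 9 = 147.

147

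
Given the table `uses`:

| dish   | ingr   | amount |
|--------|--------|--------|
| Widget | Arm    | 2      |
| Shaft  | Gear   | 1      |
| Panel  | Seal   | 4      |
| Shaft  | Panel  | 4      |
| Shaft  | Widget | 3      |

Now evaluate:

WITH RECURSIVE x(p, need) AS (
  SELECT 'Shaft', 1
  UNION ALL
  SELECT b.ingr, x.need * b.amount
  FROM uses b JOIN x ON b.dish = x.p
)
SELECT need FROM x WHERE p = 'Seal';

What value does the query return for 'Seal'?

Base: (Shaft, need=1).
Iteration 1: components of {Shaft} -> Gear = 1*1 = 1, Panel = 1*4 = 4, Widget = 1*3 = 3.
Iteration 2: components of {Gear,Panel,Widget} -> Arm = 3*2 = 6, Seal = 4*4 = 16.
Iteration 3: no further components; recursion stops.

16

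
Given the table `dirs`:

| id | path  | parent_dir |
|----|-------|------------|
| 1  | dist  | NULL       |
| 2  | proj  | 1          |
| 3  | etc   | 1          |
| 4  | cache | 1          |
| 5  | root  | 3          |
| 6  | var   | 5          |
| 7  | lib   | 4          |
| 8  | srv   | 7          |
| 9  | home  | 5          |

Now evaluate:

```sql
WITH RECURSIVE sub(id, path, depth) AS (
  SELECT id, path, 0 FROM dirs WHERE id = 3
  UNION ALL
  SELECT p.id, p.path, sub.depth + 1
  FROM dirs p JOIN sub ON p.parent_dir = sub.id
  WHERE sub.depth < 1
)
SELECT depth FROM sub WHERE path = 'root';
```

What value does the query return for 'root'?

Base: id=3 (etc) at depth 0.
Iteration 1: rows with parent_dir in {3} -> root (id 5, depth 1).
Iteration 2: depth < 1 fails for all current rows; recursion stops.

1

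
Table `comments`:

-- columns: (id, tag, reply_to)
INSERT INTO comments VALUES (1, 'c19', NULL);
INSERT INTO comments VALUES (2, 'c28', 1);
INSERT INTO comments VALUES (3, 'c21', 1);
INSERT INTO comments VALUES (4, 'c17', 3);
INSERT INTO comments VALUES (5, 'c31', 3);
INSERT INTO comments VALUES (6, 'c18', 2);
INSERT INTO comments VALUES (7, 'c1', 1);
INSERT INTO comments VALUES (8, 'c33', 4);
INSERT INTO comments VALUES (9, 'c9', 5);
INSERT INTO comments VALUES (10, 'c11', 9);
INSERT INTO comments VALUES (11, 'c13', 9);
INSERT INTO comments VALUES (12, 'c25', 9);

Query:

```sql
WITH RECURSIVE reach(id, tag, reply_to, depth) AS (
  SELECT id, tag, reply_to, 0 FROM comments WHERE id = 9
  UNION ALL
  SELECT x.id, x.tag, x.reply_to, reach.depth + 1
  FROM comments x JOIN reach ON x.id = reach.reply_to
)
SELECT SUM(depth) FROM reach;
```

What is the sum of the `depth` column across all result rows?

6

Base: id=9 (c9), reply_to=5, depth 0.
Iteration 1: join on id=5 -> c31 (id 5, reply_to=3, depth 1).
Iteration 2: join on id=3 -> c21 (id 3, reply_to=1, depth 2).
Iteration 3: join on id=1 -> c19 (id 1, reply_to=NULL, depth 3).
Iteration 4: reply_to is NULL; no match; recursion stops.
SUM(depth) = 0 + 1 + 2 + 3 = 6.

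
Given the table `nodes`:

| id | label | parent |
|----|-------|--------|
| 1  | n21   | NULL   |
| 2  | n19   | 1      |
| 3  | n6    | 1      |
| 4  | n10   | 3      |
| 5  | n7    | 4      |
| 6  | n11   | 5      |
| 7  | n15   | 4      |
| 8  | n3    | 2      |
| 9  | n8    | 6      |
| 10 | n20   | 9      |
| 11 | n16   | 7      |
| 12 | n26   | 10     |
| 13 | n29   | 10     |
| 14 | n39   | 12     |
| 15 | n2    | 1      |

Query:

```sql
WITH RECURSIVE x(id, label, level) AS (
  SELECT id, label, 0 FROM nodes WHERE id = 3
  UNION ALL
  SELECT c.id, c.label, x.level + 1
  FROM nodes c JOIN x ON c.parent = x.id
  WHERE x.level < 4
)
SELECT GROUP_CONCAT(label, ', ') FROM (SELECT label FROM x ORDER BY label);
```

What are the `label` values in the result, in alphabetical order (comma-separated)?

n10, n11, n15, n16, n6, n7, n8

Base: id=3 (n6) at level 0.
Iteration 1: rows with parent in {3} -> n10 (id 4, level 1).
Iteration 2: rows with parent in {4} -> n7 (id 5, level 2), n15 (id 7, level 2).
Iteration 3: rows with parent in {5,7} -> n11 (id 6, level 3), n16 (id 11, level 3).
Iteration 4: rows with parent in {6,11} -> n8 (id 9, level 4).
Iteration 5: level < 4 fails for all current rows; recursion stops.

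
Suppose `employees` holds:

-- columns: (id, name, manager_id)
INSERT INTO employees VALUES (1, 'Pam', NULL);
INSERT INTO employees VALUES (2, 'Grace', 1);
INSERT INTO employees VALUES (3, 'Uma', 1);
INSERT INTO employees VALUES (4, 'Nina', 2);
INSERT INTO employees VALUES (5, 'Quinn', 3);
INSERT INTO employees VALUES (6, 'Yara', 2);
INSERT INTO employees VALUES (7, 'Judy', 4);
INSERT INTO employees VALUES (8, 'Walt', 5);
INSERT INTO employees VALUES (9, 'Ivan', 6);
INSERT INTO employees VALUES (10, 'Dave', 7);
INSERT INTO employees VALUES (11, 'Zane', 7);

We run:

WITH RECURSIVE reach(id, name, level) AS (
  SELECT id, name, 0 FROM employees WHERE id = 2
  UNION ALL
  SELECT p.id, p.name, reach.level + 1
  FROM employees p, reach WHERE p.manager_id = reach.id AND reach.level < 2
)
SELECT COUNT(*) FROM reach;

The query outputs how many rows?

5

Base: id=2 (Grace) at level 0.
Iteration 1: rows with manager_id in {2} -> Nina (id 4, level 1), Yara (id 6, level 1).
Iteration 2: rows with manager_id in {4,6} -> Judy (id 7, level 2), Ivan (id 9, level 2).
Iteration 3: level < 2 fails for all current rows; recursion stops.
Total rows emitted: 5.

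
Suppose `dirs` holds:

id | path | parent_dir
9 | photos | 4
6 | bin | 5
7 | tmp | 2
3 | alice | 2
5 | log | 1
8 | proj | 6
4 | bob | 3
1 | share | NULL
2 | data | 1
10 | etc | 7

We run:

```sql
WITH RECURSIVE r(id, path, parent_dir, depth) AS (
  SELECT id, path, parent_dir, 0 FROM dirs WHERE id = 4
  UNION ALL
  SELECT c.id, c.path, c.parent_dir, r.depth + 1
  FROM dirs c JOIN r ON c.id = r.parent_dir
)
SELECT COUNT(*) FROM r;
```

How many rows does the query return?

4

Base: id=4 (bob), parent_dir=3, depth 0.
Iteration 1: join on id=3 -> alice (id 3, parent_dir=2, depth 1).
Iteration 2: join on id=2 -> data (id 2, parent_dir=1, depth 2).
Iteration 3: join on id=1 -> share (id 1, parent_dir=NULL, depth 3).
Iteration 4: parent_dir is NULL; no match; recursion stops.
Total rows emitted: 4.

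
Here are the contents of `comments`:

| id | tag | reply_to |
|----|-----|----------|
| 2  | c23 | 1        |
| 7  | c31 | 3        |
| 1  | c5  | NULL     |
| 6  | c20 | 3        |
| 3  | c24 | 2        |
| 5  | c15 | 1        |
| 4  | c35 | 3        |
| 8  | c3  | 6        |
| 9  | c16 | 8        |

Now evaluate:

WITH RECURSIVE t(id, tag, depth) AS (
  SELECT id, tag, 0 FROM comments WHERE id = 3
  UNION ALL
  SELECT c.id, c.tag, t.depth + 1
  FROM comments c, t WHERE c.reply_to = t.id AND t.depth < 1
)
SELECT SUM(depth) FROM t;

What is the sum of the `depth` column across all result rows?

3

Base: id=3 (c24) at depth 0.
Iteration 1: rows with reply_to in {3} -> c35 (id 4, depth 1), c20 (id 6, depth 1), c31 (id 7, depth 1).
Iteration 2: depth < 1 fails for all current rows; recursion stops.
SUM(depth) = 0 + 1 + 1 + 1 = 3.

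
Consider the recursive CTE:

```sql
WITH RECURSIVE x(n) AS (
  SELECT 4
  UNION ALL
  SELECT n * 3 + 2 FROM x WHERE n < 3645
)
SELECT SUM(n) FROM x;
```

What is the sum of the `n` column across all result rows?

Base: n=4.
Iteration 1: 4 < 3645 holds -> n = 4 * 3 + 2 = 14.
Iteration 2: 14 < 3645 holds -> n = 14 * 3 + 2 = 44.
Iteration 3: 44 < 3645 holds -> n = 44 * 3 + 2 = 134.
Iteration 4: 134 < 3645 holds -> n = 134 * 3 + 2 = 404.
Iteration 5: 404 < 3645 holds -> n = 404 * 3 + 2 = 1214.
Iteration 6: 1214 < 3645 holds -> n = 1214 * 3 + 2 = 3644.
Iteration 7: 3644 < 3645 holds -> n = 3644 * 3 + 2 = 10934.
Iteration 8: 10934 < 3645 fails; recursion stops.
SUM(n) = 4 + 14 + 44 + 134 + 404 + 1214 + 3644 + 10934 = 16392.

16392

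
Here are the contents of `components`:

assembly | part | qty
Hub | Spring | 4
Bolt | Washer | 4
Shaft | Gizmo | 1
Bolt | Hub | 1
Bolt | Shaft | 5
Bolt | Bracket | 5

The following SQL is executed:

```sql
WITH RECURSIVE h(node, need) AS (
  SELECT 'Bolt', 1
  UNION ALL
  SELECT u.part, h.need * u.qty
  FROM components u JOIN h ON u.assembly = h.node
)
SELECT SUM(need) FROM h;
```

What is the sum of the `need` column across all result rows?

Base: (Bolt, need=1).
Iteration 1: components of {Bolt} -> Bracket = 1*5 = 5, Hub = 1*1 = 1, Shaft = 1*5 = 5, Washer = 1*4 = 4.
Iteration 2: components of {Bracket,Hub,Shaft,Washer} -> Gizmo = 5*1 = 5, Spring = 1*4 = 4.
Iteration 3: no further components; recursion stops.
SUM(need) = 1 + 1 + 5 + 5 + 4 + 4 + 5 = 25.

25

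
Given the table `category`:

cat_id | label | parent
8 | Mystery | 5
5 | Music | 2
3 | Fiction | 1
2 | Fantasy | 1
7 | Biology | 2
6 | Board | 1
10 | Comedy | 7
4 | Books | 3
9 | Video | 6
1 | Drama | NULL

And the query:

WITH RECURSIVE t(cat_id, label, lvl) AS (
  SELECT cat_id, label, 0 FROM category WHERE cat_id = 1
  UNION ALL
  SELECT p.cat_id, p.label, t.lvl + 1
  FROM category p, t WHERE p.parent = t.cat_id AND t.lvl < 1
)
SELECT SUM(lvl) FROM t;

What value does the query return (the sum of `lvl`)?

3

Base: cat_id=1 (Drama) at lvl 0.
Iteration 1: rows with parent in {1} -> Fantasy (id 2, lvl 1), Fiction (id 3, lvl 1), Board (id 6, lvl 1).
Iteration 2: lvl < 1 fails for all current rows; recursion stops.
SUM(lvl) = 0 + 1 + 1 + 1 = 3.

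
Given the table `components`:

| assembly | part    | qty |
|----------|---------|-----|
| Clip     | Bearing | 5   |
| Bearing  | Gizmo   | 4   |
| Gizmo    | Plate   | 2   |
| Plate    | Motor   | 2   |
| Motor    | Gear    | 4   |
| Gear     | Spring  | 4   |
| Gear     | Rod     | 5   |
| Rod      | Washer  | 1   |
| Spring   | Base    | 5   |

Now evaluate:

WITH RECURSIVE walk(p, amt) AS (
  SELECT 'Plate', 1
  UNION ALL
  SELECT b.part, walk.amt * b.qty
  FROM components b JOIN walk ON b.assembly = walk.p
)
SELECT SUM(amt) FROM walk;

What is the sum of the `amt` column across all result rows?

Base: (Plate, amt=1).
Iteration 1: components of {Plate} -> Motor = 1*2 = 2.
Iteration 2: components of {Motor} -> Gear = 2*4 = 8.
Iteration 3: components of {Gear} -> Rod = 8*5 = 40, Spring = 8*4 = 32.
Iteration 4: components of {Rod,Spring} -> Base = 32*5 = 160, Washer = 40*1 = 40.
Iteration 5: no further components; recursion stops.
SUM(amt) = 1 + 2 + 8 + 32 + 40 + 160 + 40 = 283.

283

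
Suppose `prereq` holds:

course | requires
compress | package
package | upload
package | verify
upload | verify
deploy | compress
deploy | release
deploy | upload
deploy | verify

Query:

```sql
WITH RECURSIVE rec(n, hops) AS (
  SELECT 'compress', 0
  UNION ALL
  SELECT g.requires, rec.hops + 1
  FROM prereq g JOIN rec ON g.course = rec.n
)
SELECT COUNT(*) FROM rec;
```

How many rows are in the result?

Base: (compress, hops=0).
Iteration 1: edges from {compress} -> (package, hops=1).
Iteration 2: edges from {package} -> (upload, hops=2), (verify, hops=2).
Iteration 3: edges from {upload,verify} -> (verify, hops=3).
Iteration 4: no outgoing edges from {verify}; recursion stops.
Total rows emitted: 5.

5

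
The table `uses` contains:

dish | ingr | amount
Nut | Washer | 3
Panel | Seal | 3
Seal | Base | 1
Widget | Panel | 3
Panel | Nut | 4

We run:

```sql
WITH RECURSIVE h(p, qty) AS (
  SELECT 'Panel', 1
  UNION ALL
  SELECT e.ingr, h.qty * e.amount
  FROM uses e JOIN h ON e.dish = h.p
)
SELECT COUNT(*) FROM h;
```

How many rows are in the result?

5

Base: (Panel, qty=1).
Iteration 1: components of {Panel} -> Nut = 1*4 = 4, Seal = 1*3 = 3.
Iteration 2: components of {Nut,Seal} -> Base = 3*1 = 3, Washer = 4*3 = 12.
Iteration 3: no further components; recursion stops.
Total rows emitted: 5.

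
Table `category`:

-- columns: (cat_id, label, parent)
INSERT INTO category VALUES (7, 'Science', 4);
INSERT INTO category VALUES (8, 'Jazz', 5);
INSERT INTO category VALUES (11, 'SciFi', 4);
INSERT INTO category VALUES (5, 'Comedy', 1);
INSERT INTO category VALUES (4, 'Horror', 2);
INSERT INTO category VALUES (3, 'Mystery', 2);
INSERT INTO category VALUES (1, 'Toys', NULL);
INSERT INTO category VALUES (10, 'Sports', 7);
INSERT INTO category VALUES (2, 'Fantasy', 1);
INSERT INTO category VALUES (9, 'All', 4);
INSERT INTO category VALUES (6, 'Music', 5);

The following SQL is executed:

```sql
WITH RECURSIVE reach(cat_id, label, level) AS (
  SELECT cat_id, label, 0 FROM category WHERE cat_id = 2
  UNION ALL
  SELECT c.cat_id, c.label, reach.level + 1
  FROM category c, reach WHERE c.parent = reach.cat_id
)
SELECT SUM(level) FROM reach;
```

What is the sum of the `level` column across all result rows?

Base: cat_id=2 (Fantasy) at level 0.
Iteration 1: rows with parent in {2} -> Mystery (id 3, level 1), Horror (id 4, level 1).
Iteration 2: rows with parent in {3,4} -> Science (id 7, level 2), All (id 9, level 2), SciFi (id 11, level 2).
Iteration 3: rows with parent in {7,9,11} -> Sports (id 10, level 3).
Iteration 4: no rows with parent in {10}; recursion stops.
SUM(level) = 0 + 1 + 1 + 2 + 2 + 2 + 3 = 11.

11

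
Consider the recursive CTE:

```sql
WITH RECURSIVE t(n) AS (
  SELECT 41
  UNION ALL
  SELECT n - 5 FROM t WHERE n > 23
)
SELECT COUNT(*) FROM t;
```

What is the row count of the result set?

Base: n=41.
Iteration 1: 41 > 23 holds -> n = 41 - 5 = 36.
Iteration 2: 36 > 23 holds -> n = 36 - 5 = 31.
Iteration 3: 31 > 23 holds -> n = 31 - 5 = 26.
Iteration 4: 26 > 23 holds -> n = 26 - 5 = 21.
Iteration 5: 21 > 23 fails; recursion stops.
Total rows emitted: 5.

5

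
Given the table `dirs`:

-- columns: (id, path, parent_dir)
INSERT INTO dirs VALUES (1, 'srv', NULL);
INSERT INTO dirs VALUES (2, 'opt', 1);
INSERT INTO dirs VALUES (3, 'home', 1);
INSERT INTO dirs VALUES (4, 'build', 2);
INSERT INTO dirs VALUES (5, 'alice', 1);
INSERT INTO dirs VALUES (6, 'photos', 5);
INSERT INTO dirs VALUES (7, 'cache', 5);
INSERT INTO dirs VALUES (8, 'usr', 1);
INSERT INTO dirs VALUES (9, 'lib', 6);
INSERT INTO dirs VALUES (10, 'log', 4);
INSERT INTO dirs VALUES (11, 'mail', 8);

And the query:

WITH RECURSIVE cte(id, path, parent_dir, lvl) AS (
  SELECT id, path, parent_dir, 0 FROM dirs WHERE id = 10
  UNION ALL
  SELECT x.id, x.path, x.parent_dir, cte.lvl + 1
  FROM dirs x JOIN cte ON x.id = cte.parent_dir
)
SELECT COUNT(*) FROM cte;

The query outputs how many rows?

4

Base: id=10 (log), parent_dir=4, lvl 0.
Iteration 1: join on id=4 -> build (id 4, parent_dir=2, lvl 1).
Iteration 2: join on id=2 -> opt (id 2, parent_dir=1, lvl 2).
Iteration 3: join on id=1 -> srv (id 1, parent_dir=NULL, lvl 3).
Iteration 4: parent_dir is NULL; no match; recursion stops.
Total rows emitted: 4.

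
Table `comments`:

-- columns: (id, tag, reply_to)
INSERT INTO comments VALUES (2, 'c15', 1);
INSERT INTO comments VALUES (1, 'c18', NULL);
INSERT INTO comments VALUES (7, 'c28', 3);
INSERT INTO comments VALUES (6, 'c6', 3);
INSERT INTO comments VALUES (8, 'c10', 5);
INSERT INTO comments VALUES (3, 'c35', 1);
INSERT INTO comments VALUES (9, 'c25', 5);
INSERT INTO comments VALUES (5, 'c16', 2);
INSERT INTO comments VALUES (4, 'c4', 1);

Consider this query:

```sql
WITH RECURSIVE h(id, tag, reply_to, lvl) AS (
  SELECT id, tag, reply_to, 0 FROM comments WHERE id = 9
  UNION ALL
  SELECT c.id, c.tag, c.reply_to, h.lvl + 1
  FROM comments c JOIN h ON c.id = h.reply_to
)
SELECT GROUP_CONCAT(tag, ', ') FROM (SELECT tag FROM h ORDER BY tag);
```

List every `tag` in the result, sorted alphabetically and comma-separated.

c15, c16, c18, c25

Base: id=9 (c25), reply_to=5, lvl 0.
Iteration 1: join on id=5 -> c16 (id 5, reply_to=2, lvl 1).
Iteration 2: join on id=2 -> c15 (id 2, reply_to=1, lvl 2).
Iteration 3: join on id=1 -> c18 (id 1, reply_to=NULL, lvl 3).
Iteration 4: reply_to is NULL; no match; recursion stops.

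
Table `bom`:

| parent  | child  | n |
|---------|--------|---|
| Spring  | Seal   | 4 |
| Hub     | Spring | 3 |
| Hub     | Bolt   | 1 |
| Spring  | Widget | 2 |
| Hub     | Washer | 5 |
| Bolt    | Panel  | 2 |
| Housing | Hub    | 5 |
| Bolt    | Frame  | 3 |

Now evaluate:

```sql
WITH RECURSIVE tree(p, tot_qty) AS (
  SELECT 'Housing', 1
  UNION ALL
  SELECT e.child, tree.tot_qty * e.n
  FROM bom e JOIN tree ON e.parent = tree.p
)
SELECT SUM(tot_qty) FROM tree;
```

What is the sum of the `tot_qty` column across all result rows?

Base: (Housing, tot_qty=1).
Iteration 1: components of {Housing} -> Hub = 1*5 = 5.
Iteration 2: components of {Hub} -> Bolt = 5*1 = 5, Spring = 5*3 = 15, Washer = 5*5 = 25.
Iteration 3: components of {Bolt,Spring,Washer} -> Frame = 5*3 = 15, Panel = 5*2 = 10, Seal = 15*4 = 60, Widget = 15*2 = 30.
Iteration 4: no further components; recursion stops.
SUM(tot_qty) = 1 + 5 + 25 + 15 + 5 + 60 + 30 + 15 + 10 = 166.

166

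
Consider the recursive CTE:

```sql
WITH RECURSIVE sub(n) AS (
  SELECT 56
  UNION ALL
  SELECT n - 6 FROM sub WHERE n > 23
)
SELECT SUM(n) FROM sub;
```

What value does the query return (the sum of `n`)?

Base: n=56.
Iteration 1: 56 > 23 holds -> n = 56 - 6 = 50.
Iteration 2: 50 > 23 holds -> n = 50 - 6 = 44.
Iteration 3: 44 > 23 holds -> n = 44 - 6 = 38.
Iteration 4: 38 > 23 holds -> n = 38 - 6 = 32.
Iteration 5: 32 > 23 holds -> n = 32 - 6 = 26.
Iteration 6: 26 > 23 holds -> n = 26 - 6 = 20.
Iteration 7: 20 > 23 fails; recursion stops.
SUM(n) = 56 + 50 + 44 + 38 + 32 + 26 + 20 = 266.

266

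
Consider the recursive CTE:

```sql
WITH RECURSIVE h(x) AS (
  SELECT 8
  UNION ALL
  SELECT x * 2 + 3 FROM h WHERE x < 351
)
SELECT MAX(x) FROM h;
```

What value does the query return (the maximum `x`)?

Base: x=8.
Iteration 1: 8 < 351 holds -> x = 8 * 2 + 3 = 19.
Iteration 2: 19 < 351 holds -> x = 19 * 2 + 3 = 41.
Iteration 3: 41 < 351 holds -> x = 41 * 2 + 3 = 85.
Iteration 4: 85 < 351 holds -> x = 85 * 2 + 3 = 173.
Iteration 5: 173 < 351 holds -> x = 173 * 2 + 3 = 349.
Iteration 6: 349 < 351 holds -> x = 349 * 2 + 3 = 701.
Iteration 7: 701 < 351 fails; recursion stops.
x values: 8, 19, 41, 85, 173, 349, 701; the maximum is 701.

701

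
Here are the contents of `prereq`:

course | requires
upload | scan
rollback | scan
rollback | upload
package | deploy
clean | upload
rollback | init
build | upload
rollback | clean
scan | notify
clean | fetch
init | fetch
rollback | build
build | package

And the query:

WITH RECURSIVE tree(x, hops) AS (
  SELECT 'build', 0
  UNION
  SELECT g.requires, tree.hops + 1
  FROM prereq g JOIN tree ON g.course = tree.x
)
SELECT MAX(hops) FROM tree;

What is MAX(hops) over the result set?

3

Base: (build, hops=0).
Iteration 1: edges from {build} -> (package, hops=1), (upload, hops=1).
Iteration 2: edges from {package,upload} -> (deploy, hops=2), (scan, hops=2).
Iteration 3: edges from {deploy,scan} -> (notify, hops=3).
Iteration 4: no outgoing edges from {notify}; recursion stops.
hops values: 0, 1, 1, 2, 2, 3; the maximum is 3.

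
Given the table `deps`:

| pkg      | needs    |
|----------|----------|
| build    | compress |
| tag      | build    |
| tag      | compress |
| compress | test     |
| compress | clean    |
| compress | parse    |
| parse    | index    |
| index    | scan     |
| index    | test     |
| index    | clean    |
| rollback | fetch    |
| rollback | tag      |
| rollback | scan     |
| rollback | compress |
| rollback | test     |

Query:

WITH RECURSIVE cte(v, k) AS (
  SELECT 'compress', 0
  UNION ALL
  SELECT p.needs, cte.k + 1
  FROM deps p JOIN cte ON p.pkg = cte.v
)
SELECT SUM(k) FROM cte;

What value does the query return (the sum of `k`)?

14

Base: (compress, k=0).
Iteration 1: edges from {compress} -> (clean, k=1), (parse, k=1), (test, k=1).
Iteration 2: edges from {clean,parse,test} -> (index, k=2).
Iteration 3: edges from {index} -> (clean, k=3), (scan, k=3), (test, k=3).
Iteration 4: no outgoing edges from {clean,scan,test}; recursion stops.
SUM(k) = 0 + 1 + 1 + 1 + 2 + 3 + 3 + 3 = 14.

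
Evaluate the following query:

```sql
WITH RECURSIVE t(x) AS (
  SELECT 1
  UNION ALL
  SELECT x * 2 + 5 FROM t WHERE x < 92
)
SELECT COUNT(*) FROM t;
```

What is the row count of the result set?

Base: x=1.
Iteration 1: 1 < 92 holds -> x = 1 * 2 + 5 = 7.
Iteration 2: 7 < 92 holds -> x = 7 * 2 + 5 = 19.
Iteration 3: 19 < 92 holds -> x = 19 * 2 + 5 = 43.
Iteration 4: 43 < 92 holds -> x = 43 * 2 + 5 = 91.
Iteration 5: 91 < 92 holds -> x = 91 * 2 + 5 = 187.
Iteration 6: 187 < 92 fails; recursion stops.
Total rows emitted: 6.

6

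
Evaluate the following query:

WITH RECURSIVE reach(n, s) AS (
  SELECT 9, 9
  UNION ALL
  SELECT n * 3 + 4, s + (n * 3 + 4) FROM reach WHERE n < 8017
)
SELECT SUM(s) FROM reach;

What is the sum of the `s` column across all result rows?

17940

Base: n=9, s=9.
Iteration 1: 9 < 8017 holds -> n = 9 * 3 + 4 = 31, s = 9 + 31 = 40.
Iteration 2: 31 < 8017 holds -> n = 31 * 3 + 4 = 97, s = 40 + 97 = 137.
Iteration 3: 97 < 8017 holds -> n = 97 * 3 + 4 = 295, s = 137 + 295 = 432.
Iteration 4: 295 < 8017 holds -> n = 295 * 3 + 4 = 889, s = 432 + 889 = 1321.
Iteration 5: 889 < 8017 holds -> n = 889 * 3 + 4 = 2671, s = 1321 + 2671 = 3992.
Iteration 6: 2671 < 8017 holds -> n = 2671 * 3 + 4 = 8017, s = 3992 + 8017 = 12009.
Iteration 7: 8017 < 8017 fails; recursion stops.
SUM(s) = 9 + 40 + 137 + 432 + 1321 + 3992 + 12009 = 17940.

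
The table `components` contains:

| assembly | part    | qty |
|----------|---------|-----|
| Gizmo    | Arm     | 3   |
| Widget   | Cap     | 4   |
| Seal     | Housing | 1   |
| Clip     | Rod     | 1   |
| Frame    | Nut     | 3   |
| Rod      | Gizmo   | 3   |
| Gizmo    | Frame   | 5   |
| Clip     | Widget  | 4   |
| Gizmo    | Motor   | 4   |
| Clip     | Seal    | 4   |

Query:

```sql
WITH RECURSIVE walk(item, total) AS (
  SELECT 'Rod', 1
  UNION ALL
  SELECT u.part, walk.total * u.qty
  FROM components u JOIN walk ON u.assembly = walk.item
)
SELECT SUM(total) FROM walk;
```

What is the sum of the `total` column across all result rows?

85

Base: (Rod, total=1).
Iteration 1: components of {Rod} -> Gizmo = 1*3 = 3.
Iteration 2: components of {Gizmo} -> Arm = 3*3 = 9, Frame = 3*5 = 15, Motor = 3*4 = 12.
Iteration 3: components of {Arm,Frame,Motor} -> Nut = 15*3 = 45.
Iteration 4: no further components; recursion stops.
SUM(total) = 1 + 3 + 15 + 12 + 9 + 45 = 85.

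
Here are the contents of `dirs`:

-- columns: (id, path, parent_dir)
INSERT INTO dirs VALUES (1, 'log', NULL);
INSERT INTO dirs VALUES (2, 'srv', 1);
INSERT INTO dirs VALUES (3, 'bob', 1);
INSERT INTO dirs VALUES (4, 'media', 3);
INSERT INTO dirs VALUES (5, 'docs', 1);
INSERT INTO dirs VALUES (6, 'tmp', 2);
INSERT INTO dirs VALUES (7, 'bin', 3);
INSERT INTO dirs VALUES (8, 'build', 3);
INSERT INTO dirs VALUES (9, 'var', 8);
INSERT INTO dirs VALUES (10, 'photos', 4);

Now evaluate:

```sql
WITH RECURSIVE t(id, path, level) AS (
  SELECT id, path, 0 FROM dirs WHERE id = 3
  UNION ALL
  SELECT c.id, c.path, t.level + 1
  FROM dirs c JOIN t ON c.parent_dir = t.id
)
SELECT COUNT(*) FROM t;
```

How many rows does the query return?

6

Base: id=3 (bob) at level 0.
Iteration 1: rows with parent_dir in {3} -> media (id 4, level 1), bin (id 7, level 1), build (id 8, level 1).
Iteration 2: rows with parent_dir in {4,7,8} -> var (id 9, level 2), photos (id 10, level 2).
Iteration 3: no rows with parent_dir in {9,10}; recursion stops.
Total rows emitted: 6.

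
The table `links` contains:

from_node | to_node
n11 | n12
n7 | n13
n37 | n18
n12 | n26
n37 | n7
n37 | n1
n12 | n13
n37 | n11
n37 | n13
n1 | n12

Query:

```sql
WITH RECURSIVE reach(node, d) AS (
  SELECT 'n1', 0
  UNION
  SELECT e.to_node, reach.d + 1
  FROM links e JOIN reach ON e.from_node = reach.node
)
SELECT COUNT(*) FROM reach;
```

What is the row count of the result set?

Base: (n1, d=0).
Iteration 1: edges from {n1} -> (n12, d=1).
Iteration 2: edges from {n12} -> (n13, d=2), (n26, d=2).
Iteration 3: no outgoing edges from {n13,n26}; recursion stops.
Total rows emitted: 4.

4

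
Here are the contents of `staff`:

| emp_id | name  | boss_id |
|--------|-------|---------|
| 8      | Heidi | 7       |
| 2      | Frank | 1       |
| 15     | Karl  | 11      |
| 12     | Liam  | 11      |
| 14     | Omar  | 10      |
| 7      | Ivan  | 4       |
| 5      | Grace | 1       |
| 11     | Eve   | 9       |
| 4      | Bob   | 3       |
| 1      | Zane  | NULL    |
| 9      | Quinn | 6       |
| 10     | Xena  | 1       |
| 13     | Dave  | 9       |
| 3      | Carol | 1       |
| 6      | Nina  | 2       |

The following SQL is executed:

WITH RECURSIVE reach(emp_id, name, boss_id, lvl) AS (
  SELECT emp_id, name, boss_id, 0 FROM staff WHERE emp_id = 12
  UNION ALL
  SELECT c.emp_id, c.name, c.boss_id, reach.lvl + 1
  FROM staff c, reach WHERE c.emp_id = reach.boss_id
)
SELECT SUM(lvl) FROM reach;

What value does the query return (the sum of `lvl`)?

Base: emp_id=12 (Liam), boss_id=11, lvl 0.
Iteration 1: join on emp_id=11 -> Eve (id 11, boss_id=9, lvl 1).
Iteration 2: join on emp_id=9 -> Quinn (id 9, boss_id=6, lvl 2).
Iteration 3: join on emp_id=6 -> Nina (id 6, boss_id=2, lvl 3).
Iteration 4: join on emp_id=2 -> Frank (id 2, boss_id=1, lvl 4).
Iteration 5: join on emp_id=1 -> Zane (id 1, boss_id=NULL, lvl 5).
Iteration 6: boss_id is NULL; no match; recursion stops.
SUM(lvl) = 0 + 1 + 2 + 3 + 4 + 5 = 15.

15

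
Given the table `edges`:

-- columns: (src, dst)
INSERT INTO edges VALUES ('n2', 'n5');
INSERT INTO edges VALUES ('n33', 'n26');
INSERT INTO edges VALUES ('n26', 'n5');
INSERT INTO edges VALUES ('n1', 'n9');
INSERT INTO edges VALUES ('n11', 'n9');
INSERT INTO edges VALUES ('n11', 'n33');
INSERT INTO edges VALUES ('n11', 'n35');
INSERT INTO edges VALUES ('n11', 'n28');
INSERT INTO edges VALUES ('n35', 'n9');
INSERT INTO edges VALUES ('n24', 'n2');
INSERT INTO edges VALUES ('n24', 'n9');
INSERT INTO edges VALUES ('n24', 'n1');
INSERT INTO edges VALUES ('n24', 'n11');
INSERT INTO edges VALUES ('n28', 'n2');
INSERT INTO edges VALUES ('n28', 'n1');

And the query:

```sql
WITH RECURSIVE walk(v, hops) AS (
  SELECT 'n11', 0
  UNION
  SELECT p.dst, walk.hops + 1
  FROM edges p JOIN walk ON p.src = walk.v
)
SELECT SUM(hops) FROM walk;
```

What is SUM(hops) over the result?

18

Base: (n11, hops=0).
Iteration 1: edges from {n11} -> (n28, hops=1), (n33, hops=1), (n35, hops=1), (n9, hops=1).
Iteration 2: edges from {n28,n33,n35,n9} -> (n1, hops=2), (n2, hops=2), (n26, hops=2), (n9, hops=2).
Iteration 3: edges from {n1,n2,n26,n9} -> (n5, hops=3), (n9, hops=3). [UNION drops 1 duplicate row(s)]
Iteration 4: no outgoing edges from {n5,n9}; recursion stops.
SUM(hops) = 0 + 1 + 1 + 1 + 1 + 2 + 2 + 2 + 2 + 3 + 3 = 18.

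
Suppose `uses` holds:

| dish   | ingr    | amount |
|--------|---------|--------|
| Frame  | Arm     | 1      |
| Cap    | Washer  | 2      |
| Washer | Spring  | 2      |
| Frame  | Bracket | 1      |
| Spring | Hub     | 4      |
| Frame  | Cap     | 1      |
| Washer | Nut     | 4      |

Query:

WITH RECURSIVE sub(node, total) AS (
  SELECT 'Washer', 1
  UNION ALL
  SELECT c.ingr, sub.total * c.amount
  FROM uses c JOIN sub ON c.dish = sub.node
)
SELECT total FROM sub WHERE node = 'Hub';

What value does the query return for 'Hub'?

8

Base: (Washer, total=1).
Iteration 1: components of {Washer} -> Nut = 1*4 = 4, Spring = 1*2 = 2.
Iteration 2: components of {Nut,Spring} -> Hub = 2*4 = 8.
Iteration 3: no further components; recursion stops.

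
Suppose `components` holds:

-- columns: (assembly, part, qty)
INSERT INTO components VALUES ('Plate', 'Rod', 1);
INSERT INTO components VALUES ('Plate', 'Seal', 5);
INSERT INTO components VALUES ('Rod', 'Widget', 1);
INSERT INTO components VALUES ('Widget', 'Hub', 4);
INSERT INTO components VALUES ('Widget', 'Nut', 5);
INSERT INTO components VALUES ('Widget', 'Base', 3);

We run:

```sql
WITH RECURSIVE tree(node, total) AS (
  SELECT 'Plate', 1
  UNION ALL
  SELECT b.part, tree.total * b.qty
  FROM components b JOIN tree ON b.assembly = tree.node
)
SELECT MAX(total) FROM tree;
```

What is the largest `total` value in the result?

Base: (Plate, total=1).
Iteration 1: components of {Plate} -> Rod = 1*1 = 1, Seal = 1*5 = 5.
Iteration 2: components of {Rod,Seal} -> Widget = 1*1 = 1.
Iteration 3: components of {Widget} -> Base = 1*3 = 3, Hub = 1*4 = 4, Nut = 1*5 = 5.
Iteration 4: no further components; recursion stops.
total values: 1, 1, 5, 1, 4, 5, 3; the maximum is 5.

5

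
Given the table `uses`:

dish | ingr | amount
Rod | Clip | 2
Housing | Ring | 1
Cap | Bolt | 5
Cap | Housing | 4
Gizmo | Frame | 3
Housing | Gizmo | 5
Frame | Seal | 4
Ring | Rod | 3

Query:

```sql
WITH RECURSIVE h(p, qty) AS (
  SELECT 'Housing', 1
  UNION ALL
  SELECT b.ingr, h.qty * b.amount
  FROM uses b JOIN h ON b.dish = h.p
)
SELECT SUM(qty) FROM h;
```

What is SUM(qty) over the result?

Base: (Housing, qty=1).
Iteration 1: components of {Housing} -> Gizmo = 1*5 = 5, Ring = 1*1 = 1.
Iteration 2: components of {Gizmo,Ring} -> Frame = 5*3 = 15, Rod = 1*3 = 3.
Iteration 3: components of {Frame,Rod} -> Clip = 3*2 = 6, Seal = 15*4 = 60.
Iteration 4: no further components; recursion stops.
SUM(qty) = 1 + 5 + 1 + 15 + 3 + 60 + 6 = 91.

91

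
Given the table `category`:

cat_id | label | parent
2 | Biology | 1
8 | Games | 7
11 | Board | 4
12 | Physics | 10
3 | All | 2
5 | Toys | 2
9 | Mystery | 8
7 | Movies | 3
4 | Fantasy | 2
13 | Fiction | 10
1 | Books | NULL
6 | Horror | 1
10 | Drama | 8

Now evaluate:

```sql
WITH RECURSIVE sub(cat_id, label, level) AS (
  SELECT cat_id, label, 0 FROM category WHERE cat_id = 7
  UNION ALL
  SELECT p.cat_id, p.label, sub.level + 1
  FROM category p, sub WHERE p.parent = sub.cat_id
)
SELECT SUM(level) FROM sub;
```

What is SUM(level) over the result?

11

Base: cat_id=7 (Movies) at level 0.
Iteration 1: rows with parent in {7} -> Games (id 8, level 1).
Iteration 2: rows with parent in {8} -> Mystery (id 9, level 2), Drama (id 10, level 2).
Iteration 3: rows with parent in {9,10} -> Physics (id 12, level 3), Fiction (id 13, level 3).
Iteration 4: no rows with parent in {12,13}; recursion stops.
SUM(level) = 0 + 1 + 2 + 2 + 3 + 3 = 11.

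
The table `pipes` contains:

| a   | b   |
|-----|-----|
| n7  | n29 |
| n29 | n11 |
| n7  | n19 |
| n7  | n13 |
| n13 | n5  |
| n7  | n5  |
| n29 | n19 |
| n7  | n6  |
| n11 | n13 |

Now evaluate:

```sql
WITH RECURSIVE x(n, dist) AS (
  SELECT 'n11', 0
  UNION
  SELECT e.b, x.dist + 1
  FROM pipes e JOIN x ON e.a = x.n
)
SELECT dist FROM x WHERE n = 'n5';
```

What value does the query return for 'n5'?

Base: (n11, dist=0).
Iteration 1: edges from {n11} -> (n13, dist=1).
Iteration 2: edges from {n13} -> (n5, dist=2).
Iteration 3: no outgoing edges from {n5}; recursion stops.

2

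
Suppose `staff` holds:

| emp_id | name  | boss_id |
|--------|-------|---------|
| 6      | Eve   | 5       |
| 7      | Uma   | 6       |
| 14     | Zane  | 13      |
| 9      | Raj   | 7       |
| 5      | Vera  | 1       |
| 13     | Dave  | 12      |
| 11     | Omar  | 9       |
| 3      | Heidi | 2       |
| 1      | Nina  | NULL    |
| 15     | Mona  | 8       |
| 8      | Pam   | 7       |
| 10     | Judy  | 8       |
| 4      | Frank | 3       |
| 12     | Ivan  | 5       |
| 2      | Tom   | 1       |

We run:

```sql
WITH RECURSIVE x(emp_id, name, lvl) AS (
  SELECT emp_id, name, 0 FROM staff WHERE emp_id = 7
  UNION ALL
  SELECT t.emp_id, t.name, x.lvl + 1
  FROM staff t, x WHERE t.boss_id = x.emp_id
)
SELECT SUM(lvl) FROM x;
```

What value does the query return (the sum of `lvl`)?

Base: emp_id=7 (Uma) at lvl 0.
Iteration 1: rows with boss_id in {7} -> Pam (id 8, lvl 1), Raj (id 9, lvl 1).
Iteration 2: rows with boss_id in {8,9} -> Judy (id 10, lvl 2), Omar (id 11, lvl 2), Mona (id 15, lvl 2).
Iteration 3: no rows with boss_id in {10,11,15}; recursion stops.
SUM(lvl) = 0 + 1 + 1 + 2 + 2 + 2 = 8.

8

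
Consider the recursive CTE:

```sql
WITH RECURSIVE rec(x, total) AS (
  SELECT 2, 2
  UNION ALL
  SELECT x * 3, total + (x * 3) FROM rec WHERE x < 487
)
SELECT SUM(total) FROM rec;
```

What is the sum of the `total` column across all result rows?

Base: x=2, total=2.
Iteration 1: 2 < 487 holds -> x = 2 * 3 = 6, total = 2 + 6 = 8.
Iteration 2: 6 < 487 holds -> x = 6 * 3 = 18, total = 8 + 18 = 26.
Iteration 3: 18 < 487 holds -> x = 18 * 3 = 54, total = 26 + 54 = 80.
Iteration 4: 54 < 487 holds -> x = 54 * 3 = 162, total = 80 + 162 = 242.
Iteration 5: 162 < 487 holds -> x = 162 * 3 = 486, total = 242 + 486 = 728.
Iteration 6: 486 < 487 holds -> x = 486 * 3 = 1458, total = 728 + 1458 = 2186.
Iteration 7: 1458 < 487 fails; recursion stops.
SUM(total) = 2 + 8 + 26 + 80 + 242 + 728 + 2186 = 3272.

3272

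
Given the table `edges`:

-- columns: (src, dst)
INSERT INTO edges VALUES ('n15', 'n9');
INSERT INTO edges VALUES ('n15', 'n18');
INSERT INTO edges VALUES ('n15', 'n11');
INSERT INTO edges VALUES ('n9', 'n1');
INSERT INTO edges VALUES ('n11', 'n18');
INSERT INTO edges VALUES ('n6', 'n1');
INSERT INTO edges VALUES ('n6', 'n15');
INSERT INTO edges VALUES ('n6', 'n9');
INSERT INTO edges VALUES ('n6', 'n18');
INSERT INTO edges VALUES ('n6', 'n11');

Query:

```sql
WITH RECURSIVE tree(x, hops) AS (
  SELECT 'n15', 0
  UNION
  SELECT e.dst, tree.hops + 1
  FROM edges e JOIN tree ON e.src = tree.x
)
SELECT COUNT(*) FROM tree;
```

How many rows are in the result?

Base: (n15, hops=0).
Iteration 1: edges from {n15} -> (n11, hops=1), (n18, hops=1), (n9, hops=1).
Iteration 2: edges from {n11,n18,n9} -> (n1, hops=2), (n18, hops=2).
Iteration 3: no outgoing edges from {n1,n18}; recursion stops.
Total rows emitted: 6.

6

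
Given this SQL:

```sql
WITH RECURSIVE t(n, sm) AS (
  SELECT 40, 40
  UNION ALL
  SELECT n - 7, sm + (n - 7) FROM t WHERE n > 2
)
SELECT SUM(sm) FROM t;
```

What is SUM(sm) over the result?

Base: n=40, sm=40.
Iteration 1: 40 > 2 holds -> n = 40 - 7 = 33, sm = 40 + 33 = 73.
Iteration 2: 33 > 2 holds -> n = 33 - 7 = 26, sm = 73 + 26 = 99.
Iteration 3: 26 > 2 holds -> n = 26 - 7 = 19, sm = 99 + 19 = 118.
Iteration 4: 19 > 2 holds -> n = 19 - 7 = 12, sm = 118 + 12 = 130.
Iteration 5: 12 > 2 holds -> n = 12 - 7 = 5, sm = 130 + 5 = 135.
Iteration 6: 5 > 2 holds -> n = 5 - 7 = -2, sm = 135 + -2 = 133.
Iteration 7: -2 > 2 fails; recursion stops.
SUM(sm) = 40 + 73 + 99 + 118 + 130 + 135 + 133 = 728.

728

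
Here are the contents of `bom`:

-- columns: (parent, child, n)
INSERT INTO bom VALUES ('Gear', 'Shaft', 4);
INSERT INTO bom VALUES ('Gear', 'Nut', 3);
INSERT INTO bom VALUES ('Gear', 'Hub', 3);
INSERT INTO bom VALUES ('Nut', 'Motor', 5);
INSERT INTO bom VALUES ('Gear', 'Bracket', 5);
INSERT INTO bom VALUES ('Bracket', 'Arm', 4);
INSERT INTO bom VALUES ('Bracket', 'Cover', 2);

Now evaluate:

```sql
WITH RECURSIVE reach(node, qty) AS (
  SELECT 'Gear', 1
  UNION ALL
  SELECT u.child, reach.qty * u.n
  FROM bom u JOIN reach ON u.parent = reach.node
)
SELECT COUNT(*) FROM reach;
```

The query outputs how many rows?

8

Base: (Gear, qty=1).
Iteration 1: components of {Gear} -> Bracket = 1*5 = 5, Hub = 1*3 = 3, Nut = 1*3 = 3, Shaft = 1*4 = 4.
Iteration 2: components of {Bracket,Hub,Nut,Shaft} -> Arm = 5*4 = 20, Cover = 5*2 = 10, Motor = 3*5 = 15.
Iteration 3: no further components; recursion stops.
Total rows emitted: 8.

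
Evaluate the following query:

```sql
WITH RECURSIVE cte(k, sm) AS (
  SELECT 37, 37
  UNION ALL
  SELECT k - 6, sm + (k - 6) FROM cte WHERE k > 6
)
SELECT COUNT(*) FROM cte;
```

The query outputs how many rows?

7

Base: k=37, sm=37.
Iteration 1: 37 > 6 holds -> k = 37 - 6 = 31, sm = 37 + 31 = 68.
Iteration 2: 31 > 6 holds -> k = 31 - 6 = 25, sm = 68 + 25 = 93.
Iteration 3: 25 > 6 holds -> k = 25 - 6 = 19, sm = 93 + 19 = 112.
Iteration 4: 19 > 6 holds -> k = 19 - 6 = 13, sm = 112 + 13 = 125.
Iteration 5: 13 > 6 holds -> k = 13 - 6 = 7, sm = 125 + 7 = 132.
Iteration 6: 7 > 6 holds -> k = 7 - 6 = 1, sm = 132 + 1 = 133.
Iteration 7: 1 > 6 fails; recursion stops.
Total rows emitted: 7.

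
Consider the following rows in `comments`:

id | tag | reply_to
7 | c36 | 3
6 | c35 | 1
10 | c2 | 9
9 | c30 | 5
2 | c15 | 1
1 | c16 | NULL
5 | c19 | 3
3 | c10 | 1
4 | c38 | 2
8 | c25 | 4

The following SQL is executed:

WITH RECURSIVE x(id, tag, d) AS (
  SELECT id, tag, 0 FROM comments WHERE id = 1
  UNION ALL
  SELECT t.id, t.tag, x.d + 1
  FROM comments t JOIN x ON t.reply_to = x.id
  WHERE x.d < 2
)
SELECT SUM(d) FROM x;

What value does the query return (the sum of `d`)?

Base: id=1 (c16) at d 0.
Iteration 1: rows with reply_to in {1} -> c15 (id 2, d 1), c10 (id 3, d 1), c35 (id 6, d 1).
Iteration 2: rows with reply_to in {2,3,6} -> c38 (id 4, d 2), c19 (id 5, d 2), c36 (id 7, d 2).
Iteration 3: d < 2 fails for all current rows; recursion stops.
SUM(d) = 0 + 1 + 1 + 1 + 2 + 2 + 2 = 9.

9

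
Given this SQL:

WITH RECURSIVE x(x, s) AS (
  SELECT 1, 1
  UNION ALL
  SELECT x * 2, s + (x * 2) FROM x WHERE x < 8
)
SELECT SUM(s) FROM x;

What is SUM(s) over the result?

26

Base: x=1, s=1.
Iteration 1: 1 < 8 holds -> x = 1 * 2 = 2, s = 1 + 2 = 3.
Iteration 2: 2 < 8 holds -> x = 2 * 2 = 4, s = 3 + 4 = 7.
Iteration 3: 4 < 8 holds -> x = 4 * 2 = 8, s = 7 + 8 = 15.
Iteration 4: 8 < 8 fails; recursion stops.
SUM(s) = 1 + 3 + 7 + 15 = 26.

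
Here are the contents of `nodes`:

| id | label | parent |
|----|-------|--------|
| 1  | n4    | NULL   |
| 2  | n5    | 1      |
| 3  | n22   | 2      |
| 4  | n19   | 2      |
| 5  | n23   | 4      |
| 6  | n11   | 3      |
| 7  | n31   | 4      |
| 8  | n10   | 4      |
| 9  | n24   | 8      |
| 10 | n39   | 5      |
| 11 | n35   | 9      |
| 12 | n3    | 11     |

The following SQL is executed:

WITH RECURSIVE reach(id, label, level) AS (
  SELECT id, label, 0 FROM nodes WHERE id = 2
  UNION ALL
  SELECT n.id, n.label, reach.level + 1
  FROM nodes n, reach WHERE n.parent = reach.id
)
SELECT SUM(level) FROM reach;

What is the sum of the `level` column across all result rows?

Base: id=2 (n5) at level 0.
Iteration 1: rows with parent in {2} -> n22 (id 3, level 1), n19 (id 4, level 1).
Iteration 2: rows with parent in {3,4} -> n23 (id 5, level 2), n11 (id 6, level 2), n31 (id 7, level 2), n10 (id 8, level 2).
Iteration 3: rows with parent in {5,6,7,8} -> n24 (id 9, level 3), n39 (id 10, level 3).
Iteration 4: rows with parent in {9,10} -> n35 (id 11, level 4).
Iteration 5: rows with parent in {11} -> n3 (id 12, level 5).
Iteration 6: no rows with parent in {12}; recursion stops.
SUM(level) = 0 + 1 + 1 + 2 + 2 + 2 + 2 + 3 + 3 + 4 + 5 = 25.

25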